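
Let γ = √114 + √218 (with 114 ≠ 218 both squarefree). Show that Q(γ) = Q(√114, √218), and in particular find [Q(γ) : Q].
[Q(γ) : Q] = 4 (equivalently, Q(γ) = Q(√114, √218))

Obviously Q(γ) ⊆ Q(√114, √218), and [Q(√114, √218):Q] = 4 (since 114, 218 are distinct squarefree integers > 1 with 24852 not a perfect square). To show equality we compute the minimal polynomial of γ. From γ = √114 + √218: γ^2 = 114 + 2√(24852) + 218 = 332 + 2√(24852), so γ^2 - 332 = 2√(24852); squaring, (γ^2 - 332)^2 = 4·24852, i.e. γ^4 - 664γ^2 + 110224 - 99408 = 0, i.e. γ^4 - 664γ^2 + 10816 = 0. So γ is a root of x^4 - 664x^2 + 10816. This polynomial is irreducible over Q: it has no rational root (each ±√114 ± √218 is irrational), and any factorization into two quadratics over Q would force √(24852) ∈ Q (pairing opposite roots) or √114, √218 ∈ Q (other pairings), all impossible. Hence [Q(γ):Q] = 4 = [Q(√114, √218):Q], so Q(γ) = Q(√114, √218).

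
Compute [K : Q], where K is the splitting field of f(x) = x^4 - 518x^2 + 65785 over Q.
[K : Q] = 4

Solving the quadratic in x^2: x^2 = (518 ± √(518^2 - 4·65785))/2 = (518 ± √5184)/2 = (518 ± 72)/2, giving x^2 = 295 or x^2 = 223. So f(x) = (x^2 - 295)(x^2 - 223) and the roots of f are ±√295, ±√223. Hence the splitting field is K = Q(√295, √223). Since 295 and 223 are distinct squarefree integers > 1, their product 65785 is not a perfect square, so √223 ∉ Q(√295). By the tower law [K:Q] = [Q(√295,√223):Q(√295)] · [Q(√295):Q] = 2 · 2 = 4.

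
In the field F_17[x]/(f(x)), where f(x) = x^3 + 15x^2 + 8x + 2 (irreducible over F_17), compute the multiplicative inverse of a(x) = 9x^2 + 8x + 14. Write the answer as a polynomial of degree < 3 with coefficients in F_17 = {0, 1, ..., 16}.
a(x)^(-1) ≡ 15x^2 + 6x + 4 (mod f(x))

Since f is irreducible over F_17, F_17[x]/(f) is a field and a(x) ≠ 0 has an inverse. Apply the extended Euclidean algorithm to f(x) and a(x) in F_17[x]: f(x) = (2x + 15)·a(x) + (13x + 13);  a(x) = (2x + 13)·(13x + 13) + (15). The last nonzero remainder is the constant 15 = gcd(f, a) in F_17. Back-substituting through the division chain expresses 15 = s(x)·a(x) + t(x)·f(x) with s(x) ≡ 4x^2 + 5x + 9 (mod f), so (4x^2 + 5x + 9)·a(x) ≡ 15 (mod f). Multiplying by 15^(-1) ≡ 8 in F_17 gives a(x)^(-1) ≡ 8·(4x^2 + 5x + 9) ≡ 15x^2 + 6x + 4 (mod f). Check: (9x^2 + 8x + 14)·(15x^2 + 6x + 4) = 16x^4 + 4x^3 + 5x^2 + 14x + 5 ≡ 1 (mod x^3 + 15x^2 + 8x + 2).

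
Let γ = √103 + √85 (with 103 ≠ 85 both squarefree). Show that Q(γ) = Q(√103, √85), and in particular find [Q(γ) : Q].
[Q(γ) : Q] = 4 (equivalently, Q(γ) = Q(√103, √85))

Obviously Q(γ) ⊆ Q(√103, √85), and [Q(√103, √85):Q] = 4 (since 103, 85 are distinct squarefree integers > 1 with 8755 not a perfect square). To show equality we compute the minimal polynomial of γ. From γ = √103 + √85: γ^2 = 103 + 2√(8755) + 85 = 188 + 2√(8755), so γ^2 - 188 = 2√(8755); squaring, (γ^2 - 188)^2 = 4·8755, i.e. γ^4 - 376γ^2 + 35344 - 35020 = 0, i.e. γ^4 - 376γ^2 + 324 = 0. So γ is a root of x^4 - 376x^2 + 324. This polynomial is irreducible over Q: it has no rational root (each ±√103 ± √85 is irrational), and any factorization into two quadratics over Q would force √(8755) ∈ Q (pairing opposite roots) or √103, √85 ∈ Q (other pairings), all impossible. Hence [Q(γ):Q] = 4 = [Q(√103, √85):Q], so Q(γ) = Q(√103, √85).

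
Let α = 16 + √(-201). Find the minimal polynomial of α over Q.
m_α(x) = x^2 - 32x + 457

From α - 16 = √(-201), squaring gives (α - 16)^2 = -201, i.e. α^2 - 32α + 256 = -201, so α^2 - 32α + 457 = 0. The discriminant of x^2 - 32x + 457 is (-32)^2 - 4·(457) = 1024 - 1828 = -804, and 4·(-201) is not a perfect square in Q since -201 is squarefree and ≠ 1. Hence x^2 - 32x + 457 is irreducible over Q and is the minimal polynomial of α.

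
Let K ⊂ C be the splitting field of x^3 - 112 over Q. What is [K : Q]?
[K : Q] = 6

The roots of x^3 - 112 are ∛112, ω∛112, ω^2∛112 where ω = e^(2πi/3) is a primitive cube root of unity, so K = Q(∛112, ω). Now [Q(∛112):Q] = 3 (since 112 is not a perfect cube, x^3 - 112 is irreducible) and [Q(ω):Q] = 2. Both 2 and 3 divide [K:Q], and [K:Q] ≤ 3·2 = 6, so [K:Q] = 6. (Equivalently: Q(∛112) ⊂ R but ω ∉ R, so [K : Q(∛112)] = 2.)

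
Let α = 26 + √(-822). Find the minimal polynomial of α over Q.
m_α(x) = x^2 - 52x + 1498

From α - 26 = √(-822), squaring gives (α - 26)^2 = -822, i.e. α^2 - 52α + 676 = -822, so α^2 - 52α + 1498 = 0. The discriminant of x^2 - 52x + 1498 is (-52)^2 - 4·(1498) = 2704 - 5992 = -3288, and 4·(-822) is not a perfect square in Q since -822 is squarefree and ≠ 1. Hence x^2 - 52x + 1498 is irreducible over Q and is the minimal polynomial of α.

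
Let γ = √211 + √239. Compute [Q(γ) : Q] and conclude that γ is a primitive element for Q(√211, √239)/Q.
[Q(γ) : Q] = 4 (equivalently, Q(γ) = Q(√211, √239))

Obviously Q(γ) ⊆ Q(√211, √239), and [Q(√211, √239):Q] = 4 (since 211, 239 are distinct squarefree integers > 1 with 50429 not a perfect square). To show equality we compute the minimal polynomial of γ. From γ = √211 + √239: γ^2 = 211 + 2√(50429) + 239 = 450 + 2√(50429), so γ^2 - 450 = 2√(50429); squaring, (γ^2 - 450)^2 = 4·50429, i.e. γ^4 - 900γ^2 + 202500 - 201716 = 0, i.e. γ^4 - 900γ^2 + 784 = 0. So γ is a root of x^4 - 900x^2 + 784. This polynomial is irreducible over Q: it has no rational root (each ±√211 ± √239 is irrational), and any factorization into two quadratics over Q would force √(50429) ∈ Q (pairing opposite roots) or √211, √239 ∈ Q (other pairings), all impossible. Hence [Q(γ):Q] = 4 = [Q(√211, √239):Q], so Q(γ) = Q(√211, √239).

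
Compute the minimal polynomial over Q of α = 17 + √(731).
m_α(x) = x^2 - 34x - 442

From α - 17 = √(731), squaring gives (α - 17)^2 = 731, i.e. α^2 - 34α + 289 = 731, so α^2 - 34α - 442 = 0. The discriminant of x^2 - 34x - 442 is (-34)^2 - 4·(-442) = 1156 + 1768 = 2924, and 4·(731) is not a perfect square in Q since 731 is squarefree and ≠ 1. Hence x^2 - 34x - 442 is irreducible over Q and is the minimal polynomial of α.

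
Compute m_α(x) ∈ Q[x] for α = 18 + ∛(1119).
m_α(x) = x^3 - 54x^2 + 972x - 6951

Set β = α - 18 = ∛(1119), so β^3 = 1119. Then (α - 18)^3 - 1119 = 0, i.e. α is a root of g(x) = (x - 18)^3 - 1119 = x^3 - 54x^2 + 972x - 6951. Since g(x) = h(x - 18) where h(x) = x^3 - 1119, and h is irreducible over Q (because 1119 is not a perfect cube, so h has no rational root, and a monic cubic with no rational root is irreducible), g is also irreducible (irreducibility is preserved under the substitution x → x - 18). Hence m_α(x) = x^3 - 54x^2 + 972x - 6951.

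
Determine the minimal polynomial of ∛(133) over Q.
m_α(x) = x^3 - 133

α satisfies α^3 = 133, so x^3 - 133 annihilates α. By the rational root test, a rational root p/q (in lowest terms) of x^3 - 133 would satisfy p^3 = 133 q^3, forcing q = 1 and p^3 = 133; but 133 is not a perfect cube, contradiction. A monic cubic over Q with no rational root is irreducible (any nontrivial factorization would include a linear factor). Hence x^3 - 133 is the minimal polynomial of α, and in particular [Q(α):Q] = 3.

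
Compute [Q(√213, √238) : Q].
[Q(√213, √238) : Q] = 4

[Q(√213):Q] = 2 (min poly x^2 - 213, irreducible since 213 is squarefree > 1). For the top step, suppose √238 ∈ Q(√213), say √238 = c + d√213 with c, d ∈ Q. Squaring: 238 = c^2 + 213d^2 + 2cd√213. Since √213 ∉ Q this forces 2cd = 0. If d = 0 then √238 = c ∈ Q, contradicting 238 squarefree > 1. If c = 0 then 238 = 213d^2, so 213·238 = (213d)^2 is a perfect square in Q — but 213·238 = 50694 is not a perfect square (since 213 and 238 are distinct squarefree integers). Contradiction. Hence √238 ∉ Q(√213), so x^2 - 238 stays irreducible over Q(√213) and [Q(√213, √238) : Q(√213)] = 2. By the tower law, [Q(√213, √238) : Q] = 2 · 2 = 4.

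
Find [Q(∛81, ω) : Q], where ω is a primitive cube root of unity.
[Q(∛81, ω) : Q] = 6

[Q(∛81):Q] = 3 (min poly x^3 - 81, irreducible since 81 is not a perfect cube). [Q(ω):Q] = 2 (min poly x^2 + x + 1). Since Q(∛81) ⊂ R and ω ∉ R, we have ω ∉ Q(∛81), so x^2 + x + 1 remains irreducible over Q(∛81) and [Q(∛81, ω) : Q(∛81)] = 2. By the tower law, [Q(∛81, ω) : Q] = 3 · 2 = 6. (In fact Q(∛81, ω) is the splitting field of x^3 - 81 over Q.)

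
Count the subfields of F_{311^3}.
F_{311^3} has 2 subfields

The subfields of F_{p^n} are exactly the fields F_{p^d} for d | n (each is the fixed field of the unique index-d subgroup of Gal(F_{p^n}/F_p) ≅ Z/nZ). The divisors of n = 3 are {1, 3}, giving 2 subfields: F_{311^1}, F_{311^3}.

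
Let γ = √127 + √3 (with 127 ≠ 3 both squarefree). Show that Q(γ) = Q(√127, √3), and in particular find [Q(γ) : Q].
[Q(γ) : Q] = 4 (equivalently, Q(γ) = Q(√127, √3))

Obviously Q(γ) ⊆ Q(√127, √3), and [Q(√127, √3):Q] = 4 (since 127, 3 are distinct squarefree integers > 1 with 381 not a perfect square). To show equality we compute the minimal polynomial of γ. From γ = √127 + √3: γ^2 = 127 + 2√(381) + 3 = 130 + 2√(381), so γ^2 - 130 = 2√(381); squaring, (γ^2 - 130)^2 = 4·381, i.e. γ^4 - 260γ^2 + 16900 - 1524 = 0, i.e. γ^4 - 260γ^2 + 15376 = 0. So γ is a root of x^4 - 260x^2 + 15376. This polynomial is irreducible over Q: it has no rational root (each ±√127 ± √3 is irrational), and any factorization into two quadratics over Q would force √(381) ∈ Q (pairing opposite roots) or √127, √3 ∈ Q (other pairings), all impossible. Hence [Q(γ):Q] = 4 = [Q(√127, √3):Q], so Q(γ) = Q(√127, √3).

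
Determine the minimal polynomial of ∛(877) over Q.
m_α(x) = x^3 - 877

α satisfies α^3 = 877, so x^3 - 877 annihilates α. By the rational root test, a rational root p/q (in lowest terms) of x^3 - 877 would satisfy p^3 = 877 q^3, forcing q = 1 and p^3 = 877; but 877 is not a perfect cube, contradiction. A monic cubic over Q with no rational root is irreducible (any nontrivial factorization would include a linear factor). Hence x^3 - 877 is the minimal polynomial of α, and in particular [Q(α):Q] = 3.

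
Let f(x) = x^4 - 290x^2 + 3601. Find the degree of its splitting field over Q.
[K : Q] = 4

Solving the quadratic in x^2: x^2 = (290 ± √(290^2 - 4·3601))/2 = (290 ± √69696)/2 = (290 ± 264)/2, giving x^2 = 277 or x^2 = 13. So f(x) = (x^2 - 277)(x^2 - 13) and the roots of f are ±√277, ±√13. Hence the splitting field is K = Q(√277, √13). Since 277 and 13 are distinct squarefree integers > 1, their product 3601 is not a perfect square, so √13 ∉ Q(√277). By the tower law [K:Q] = [Q(√277,√13):Q(√277)] · [Q(√277):Q] = 2 · 2 = 4.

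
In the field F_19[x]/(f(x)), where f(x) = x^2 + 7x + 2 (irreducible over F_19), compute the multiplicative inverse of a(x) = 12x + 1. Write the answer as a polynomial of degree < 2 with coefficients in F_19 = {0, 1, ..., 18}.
a(x)^(-1) ≡ 3x + 16 (mod f(x))

Since f is irreducible over F_19, F_19[x]/(f) is a field and a(x) ≠ 0 has an inverse. Apply the extended Euclidean algorithm to f(x) and a(x) in F_19[x]: f(x) = (8x + 11)·a(x) + (10). The last nonzero remainder is the constant 10 = gcd(f, a) in F_19. Back-substituting through the division chain expresses 10 = s(x)·a(x) + t(x)·f(x) with s(x) ≡ 11x + 8 (mod f), so (11x + 8)·a(x) ≡ 10 (mod f). Multiplying by 10^(-1) ≡ 2 in F_19 gives a(x)^(-1) ≡ 2·(11x + 8) ≡ 3x + 16 (mod f). Check: (12x + 1)·(3x + 16) = 17x^2 + 5x + 16 ≡ 1 (mod x^2 + 7x + 2).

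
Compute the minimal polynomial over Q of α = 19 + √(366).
m_α(x) = x^2 - 38x - 5

From α - 19 = √(366), squaring gives (α - 19)^2 = 366, i.e. α^2 - 38α + 361 = 366, so α^2 - 38α - 5 = 0. The discriminant of x^2 - 38x - 5 is (-38)^2 - 4·(-5) = 1444 + 20 = 1464, and 4·(366) is not a perfect square in Q since 366 is squarefree and ≠ 1. Hence x^2 - 38x - 5 is irreducible over Q and is the minimal polynomial of α.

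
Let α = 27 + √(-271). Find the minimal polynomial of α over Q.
m_α(x) = x^2 - 54x + 1000

From α - 27 = √(-271), squaring gives (α - 27)^2 = -271, i.e. α^2 - 54α + 729 = -271, so α^2 - 54α + 1000 = 0. The discriminant of x^2 - 54x + 1000 is (-54)^2 - 4·(1000) = 2916 - 4000 = -1084, and 4·(-271) is not a perfect square in Q since -271 is squarefree and ≠ 1. Hence x^2 - 54x + 1000 is irreducible over Q and is the minimal polynomial of α.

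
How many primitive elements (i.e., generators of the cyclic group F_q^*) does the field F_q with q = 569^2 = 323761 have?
There are φ(323760) = 80640 primitive elements

F_q^* is cyclic of order q - 1 = 323760. A cyclic group of order m has exactly φ(m) generators. Here m = 323760 = 2^4 · 3 · 5 · 19 · 71, so the number of primitive elements is φ(323760) = 80640.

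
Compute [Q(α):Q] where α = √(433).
[Q(α):Q] = 2

[Q(α):Q] equals the degree of the minimal polynomial of α. Here α^2 = 433 and x^2 - 433 is irreducible (d = 433 is squarefree, ≠ 1, hence not a square), so deg(m_α) = 2. Thus [Q(α):Q] = 2.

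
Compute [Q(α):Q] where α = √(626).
[Q(α):Q] = 2

[Q(α):Q] equals the degree of the minimal polynomial of α. Here α^2 = 626 and x^2 - 626 is irreducible (d = 626 is squarefree, ≠ 1, hence not a square), so deg(m_α) = 2. Thus [Q(α):Q] = 2.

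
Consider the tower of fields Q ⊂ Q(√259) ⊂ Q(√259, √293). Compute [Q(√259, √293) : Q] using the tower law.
[Q(√259, √293) : Q] = 4

[Q(√259):Q] = 2 (min poly x^2 - 259, irreducible since 259 is squarefree > 1). For the top step, suppose √293 ∈ Q(√259), say √293 = c + d√259 with c, d ∈ Q. Squaring: 293 = c^2 + 259d^2 + 2cd√259. Since √259 ∉ Q this forces 2cd = 0. If d = 0 then √293 = c ∈ Q, contradicting 293 squarefree > 1. If c = 0 then 293 = 259d^2, so 259·293 = (259d)^2 is a perfect square in Q — but 259·293 = 75887 is not a perfect square (since 259 and 293 are distinct squarefree integers). Contradiction. Hence √293 ∉ Q(√259), so x^2 - 293 stays irreducible over Q(√259) and [Q(√259, √293) : Q(√259)] = 2. By the tower law, [Q(√259, √293) : Q] = 2 · 2 = 4.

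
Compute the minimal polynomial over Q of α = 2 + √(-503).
m_α(x) = x^2 - 4x + 507

From α - 2 = √(-503), squaring gives (α - 2)^2 = -503, i.e. α^2 - 4α + 4 = -503, so α^2 - 4α + 507 = 0. The discriminant of x^2 - 4x + 507 is (-4)^2 - 4·(507) = 16 - 2028 = -2012, and 4·(-503) is not a perfect square in Q since -503 is squarefree and ≠ 1. Hence x^2 - 4x + 507 is irreducible over Q and is the minimal polynomial of α.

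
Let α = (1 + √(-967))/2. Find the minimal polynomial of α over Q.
m_α(x) = x^2 - x + 242

From 2α - 1 = √(-967), squaring gives (2α - 1)^2 = -967, i.e. 4α^2 - 4α + 1 = -967, so α^2 - α + (1 + 967)/4 = 0. Since -967 ≡ 1 (mod 4), (1 + 967)/4 = 242 ∈ Z. The polynomial x^2 - x + 242 has discriminant 1 - 4·(242) = -967, which is not a perfect square in Q (d = -967 is squarefree and ≠ 1), so x^2 - x + 242 is irreducible over Q. It is the minimal polynomial of α.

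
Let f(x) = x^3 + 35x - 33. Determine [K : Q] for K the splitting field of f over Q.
[K : Q] = 6

By the rational root test, any rational root of the monic integer polynomial f(x) = x^3 + 35x - 33 must be an integer dividing the constant term -33, i.e. one of ±{1, 3, 11, 33}. Evaluating: f(1) = 3, f(-1) = -69, f(3) = 99, f(-3) = -165, f(11) = 1683, f(-11) = -1749, f(33) = 37059, f(-33) = -37125; none is 0, so f has no rational root and is therefore irreducible over Q (a cubic with no linear factor over a field is irreducible). For an irreducible cubic, the Galois group is A_3 or S_3 according as the discriminant disc(f) = -4a^3 - 27b^2 = -4·(35)^3 - 27·(-33)^2 = -200903 is or is not a square in Q. Here disc(f) = -200903 is not a perfect square in Q, so the Galois group of f over Q is not contained in A_3 and must be all of S_3. The splitting field has degree |S_3| = 6 over Q, so [K : Q] = 6.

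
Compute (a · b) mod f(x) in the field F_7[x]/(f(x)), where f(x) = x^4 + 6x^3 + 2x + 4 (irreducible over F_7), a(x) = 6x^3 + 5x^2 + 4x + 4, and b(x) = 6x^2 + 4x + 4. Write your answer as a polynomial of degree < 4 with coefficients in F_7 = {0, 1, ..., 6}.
a · b ≡ 4x^3 + 2x^2 + 2x + 6 (mod f(x))

Multiply in F_7[x]: a(x)·b(x) = (6x^3 + 5x^2 + 4x + 4)·(6x^2 + 4x + 4) = x^5 + 5x^4 + 5x^3 + 4x^2 + 4x + 2. This has degree ≥ 4, so divide by f(x) over F_7: x^5 + 5x^4 + 5x^3 + 4x^2 + 4x + 2 = (x + 6)·(x^4 + 6x^3 + 2x + 4) + (4x^3 + 2x^2 + 2x + 6). Hence a·b ≡ 4x^3 + 2x^2 + 2x + 6 (mod f). (F_7[x]/(f) is a field with 7^4 = 2401 elements since f is irreducible of degree 4.)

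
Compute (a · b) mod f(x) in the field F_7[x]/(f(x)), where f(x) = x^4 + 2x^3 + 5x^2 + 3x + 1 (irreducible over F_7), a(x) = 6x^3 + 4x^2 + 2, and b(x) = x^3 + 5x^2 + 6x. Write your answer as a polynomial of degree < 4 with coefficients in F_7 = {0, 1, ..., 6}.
a · b ≡ 4x^3 + 2x + 4 (mod f(x))

Multiply in F_7[x]: a(x)·b(x) = (6x^3 + 4x^2 + 2)·(x^3 + 5x^2 + 6x) = 6x^6 + 6x^5 + 5x^3 + 3x^2 + 5x. This has degree ≥ 4, so divide by f(x) over F_7: 6x^6 + 6x^5 + 5x^3 + 3x^2 + 5x = (6x^2 + x + 3)·(x^4 + 2x^3 + 5x^2 + 3x + 1) + (4x^3 + 2x + 4). Hence a·b ≡ 4x^3 + 2x + 4 (mod f). (F_7[x]/(f) is a field with 7^4 = 2401 elements since f is irreducible of degree 4.)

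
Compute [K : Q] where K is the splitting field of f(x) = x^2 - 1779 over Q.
[K : Q] = 2

f(x) = x^2 - 1779 factors as (x - √1779)(x + √1779). The splitting field is K = Q(√1779). Since 1779 is squarefree and > 1, it is not a perfect square, so x^2 - 1779 is irreducible over Q and [Q(√1779) : Q] = 2. Hence [K : Q] = 2.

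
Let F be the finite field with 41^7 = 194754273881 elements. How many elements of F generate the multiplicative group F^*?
There are φ(194754273880) = 76090041216 primitive elements

F_q^* is cyclic of order q - 1 = 194754273880. A cyclic group of order m has exactly φ(m) generators. Here m = 194754273880 = 2^3 · 5 · 43 · 113229229, so the number of primitive elements is φ(194754273880) = 76090041216.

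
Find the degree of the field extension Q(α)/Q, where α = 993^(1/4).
[Q(α):Q] = 4

α is a root of x^4 - 993. By Eisenstein's criterion at the prime p = 3 (which divides the constant term 993 but p^2 = 9 does not, since 993 is squarefree), x^4 - 993 is irreducible over Q. Hence [Q(α):Q] = 4.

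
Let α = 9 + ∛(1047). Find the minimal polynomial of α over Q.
m_α(x) = x^3 - 27x^2 + 243x - 1776

Set β = α - 9 = ∛(1047), so β^3 = 1047. Then (α - 9)^3 - 1047 = 0, i.e. α is a root of g(x) = (x - 9)^3 - 1047 = x^3 - 27x^2 + 243x - 1776. Since g(x) = h(x - 9) where h(x) = x^3 - 1047, and h is irreducible over Q (because 1047 is not a perfect cube, so h has no rational root, and a monic cubic with no rational root is irreducible), g is also irreducible (irreducibility is preserved under the substitution x → x - 9). Hence m_α(x) = x^3 - 27x^2 + 243x - 1776.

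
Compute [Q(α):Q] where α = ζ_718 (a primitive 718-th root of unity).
[Q(α):Q] = 358

The minimal polynomial of ζ_718 over Q is the 718-th cyclotomic polynomial Φ_718(x), which is irreducible over Q and has degree φ(718) = 358. Hence [Q(α):Q] = φ(718) = 358.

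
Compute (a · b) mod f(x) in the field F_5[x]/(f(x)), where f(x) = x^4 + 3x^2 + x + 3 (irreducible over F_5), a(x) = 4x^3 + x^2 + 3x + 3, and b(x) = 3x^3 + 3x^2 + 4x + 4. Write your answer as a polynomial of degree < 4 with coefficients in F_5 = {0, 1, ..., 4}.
a · b ≡ x^3 + 3x^2 + 2x + 1 (mod f(x))

Multiply in F_5[x]: a(x)·b(x) = (4x^3 + x^2 + 3x + 3)·(3x^3 + 3x^2 + 4x + 4) = 2x^6 + 3x^4 + 3x^3 + 4x + 2. This has degree ≥ 4, so divide by f(x) over F_5: 2x^6 + 3x^4 + 3x^3 + 4x + 2 = (2x^2 + 2)·(x^4 + 3x^2 + x + 3) + (x^3 + 3x^2 + 2x + 1). Hence a·b ≡ x^3 + 3x^2 + 2x + 1 (mod f). (F_5[x]/(f) is a field with 5^4 = 625 elements since f is irreducible of degree 4.)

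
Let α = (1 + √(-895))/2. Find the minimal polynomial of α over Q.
m_α(x) = x^2 - x + 224

From 2α - 1 = √(-895), squaring gives (2α - 1)^2 = -895, i.e. 4α^2 - 4α + 1 = -895, so α^2 - α + (1 + 895)/4 = 0. Since -895 ≡ 1 (mod 4), (1 + 895)/4 = 224 ∈ Z. The polynomial x^2 - x + 224 has discriminant 1 - 4·(224) = -895, which is not a perfect square in Q (d = -895 is squarefree and ≠ 1), so x^2 - x + 224 is irreducible over Q. It is the minimal polynomial of α.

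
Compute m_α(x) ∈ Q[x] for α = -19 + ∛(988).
m_α(x) = x^3 + 57x^2 + 1083x + 5871

Set β = α + 19 = ∛(988), so β^3 = 988. Then (α + 19)^3 - 988 = 0, i.e. α is a root of g(x) = (x + 19)^3 - 988 = x^3 + 57x^2 + 1083x + 5871. Since g(x) = h(x + 19) where h(x) = x^3 - 988, and h is irreducible over Q (because 988 is not a perfect cube, so h has no rational root, and a monic cubic with no rational root is irreducible), g is also irreducible (irreducibility is preserved under the substitution x → x + 19). Hence m_α(x) = x^3 + 57x^2 + 1083x + 5871.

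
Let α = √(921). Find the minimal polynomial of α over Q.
m_α(x) = x^2 - 921

α satisfies α^2 - 921 = 0, so x^2 - 921 annihilates α. Since d = 921 is squarefree and ≠ 1, it is not a perfect square in Q, so x^2 - 921 has no rational root and is therefore irreducible over Q (a degree-2 polynomial over a field is irreducible iff it has no root). Hence m_α(x) = x^2 - 921.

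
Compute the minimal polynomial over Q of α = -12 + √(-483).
m_α(x) = x^2 + 24x + 627

From α + 12 = √(-483), squaring gives (α + 12)^2 = -483, i.e. α^2 + 24α + 144 = -483, so α^2 + 24α + 627 = 0. The discriminant of x^2 + 24x + 627 is (24)^2 - 4·(627) = 576 - 2508 = -1932, and 4·(-483) is not a perfect square in Q since -483 is squarefree and ≠ 1. Hence x^2 + 24x + 627 is irreducible over Q and is the minimal polynomial of α.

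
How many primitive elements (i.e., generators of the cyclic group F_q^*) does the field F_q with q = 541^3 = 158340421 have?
There are φ(158340420) = 36189504 primitive elements

F_q^* is cyclic of order q - 1 = 158340420. A cyclic group of order m has exactly φ(m) generators. Here m = 158340420 = 2^2 · 3^4 · 5 · 7 · 13963, so the number of primitive elements is φ(158340420) = 36189504.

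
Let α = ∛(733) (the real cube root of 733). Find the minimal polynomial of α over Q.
m_α(x) = x^3 - 733

α satisfies α^3 = 733, so x^3 - 733 annihilates α. By the rational root test, a rational root p/q (in lowest terms) of x^3 - 733 would satisfy p^3 = 733 q^3, forcing q = 1 and p^3 = 733; but 733 is not a perfect cube, contradiction. A monic cubic over Q with no rational root is irreducible (any nontrivial factorization would include a linear factor). Hence x^3 - 733 is the minimal polynomial of α, and in particular [Q(α):Q] = 3.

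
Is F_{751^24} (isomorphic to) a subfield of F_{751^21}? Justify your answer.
No: F_{751^24} is not a subfield of F_{751^21}

F_{p^m} embeds in F_{p^n} iff m | n. Here 24 ∤ 21 (since 21 = 0·24 + 21 with remainder 21 ≠ 0), so F_{751^24} is not a subfield of F_{751^21}. Equivalently: if it were, the tower law would give 24 = [F_{751^24}:F_751] dividing [F_{751^21}:F_751] = 21, contradiction.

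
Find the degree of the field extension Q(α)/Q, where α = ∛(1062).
[Q(α):Q] = 3

The minimal polynomial of α is x^3 - 1062, irreducible over Q since 1062 is not a perfect cube (so x^3 - 1062 has no rational root). Hence [Q(α):Q] = deg(m_α) = 3.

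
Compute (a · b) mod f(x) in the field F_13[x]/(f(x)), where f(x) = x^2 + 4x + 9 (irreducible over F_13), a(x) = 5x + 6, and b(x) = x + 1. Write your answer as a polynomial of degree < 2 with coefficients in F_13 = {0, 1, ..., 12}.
a · b ≡ 4x (mod f(x))

Multiply in F_13[x]: a(x)·b(x) = (5x + 6)·(x + 1) = 5x^2 + 11x + 6. This has degree ≥ 2, so divide by f(x) over F_13: 5x^2 + 11x + 6 = (5)·(x^2 + 4x + 9) + (4x). Hence a·b ≡ 4x (mod f). (F_13[x]/(f) is a field with 13^2 = 169 elements since f is irreducible of degree 2.)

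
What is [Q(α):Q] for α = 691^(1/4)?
[Q(α):Q] = 4

α is a root of x^4 - 691. By Eisenstein's criterion at the prime p = 691 (which divides the constant term 691 but p^2 = 477481 does not, since 691 is squarefree), x^4 - 691 is irreducible over Q. Hence [Q(α):Q] = 4.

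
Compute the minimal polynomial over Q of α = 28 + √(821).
m_α(x) = x^2 - 56x - 37

From α - 28 = √(821), squaring gives (α - 28)^2 = 821, i.e. α^2 - 56α + 784 = 821, so α^2 - 56α - 37 = 0. The discriminant of x^2 - 56x - 37 is (-56)^2 - 4·(-37) = 3136 + 148 = 3284, and 4·(821) is not a perfect square in Q since 821 is squarefree and ≠ 1. Hence x^2 - 56x - 37 is irreducible over Q and is the minimal polynomial of α.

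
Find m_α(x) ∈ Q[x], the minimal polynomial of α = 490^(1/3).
m_α(x) = x^3 - 490

α satisfies α^3 = 490, so x^3 - 490 annihilates α. By the rational root test, a rational root p/q (in lowest terms) of x^3 - 490 would satisfy p^3 = 490 q^3, forcing q = 1 and p^3 = 490; but 490 is not a perfect cube, contradiction. A monic cubic over Q with no rational root is irreducible (any nontrivial factorization would include a linear factor). Hence x^3 - 490 is the minimal polynomial of α, and in particular [Q(α):Q] = 3.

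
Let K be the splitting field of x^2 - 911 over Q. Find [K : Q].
[K : Q] = 2

f(x) = x^2 - 911 factors as (x - √911)(x + √911). The splitting field is K = Q(√911). Since 911 is squarefree and > 1, it is not a perfect square, so x^2 - 911 is irreducible over Q and [Q(√911) : Q] = 2. Hence [K : Q] = 2.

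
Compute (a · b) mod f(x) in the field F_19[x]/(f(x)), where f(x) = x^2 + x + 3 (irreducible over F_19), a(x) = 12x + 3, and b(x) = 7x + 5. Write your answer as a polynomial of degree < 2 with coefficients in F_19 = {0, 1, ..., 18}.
a · b ≡ 16x + 10 (mod f(x))

Multiply in F_19[x]: a(x)·b(x) = (12x + 3)·(7x + 5) = 8x^2 + 5x + 15. This has degree ≥ 2, so divide by f(x) over F_19: 8x^2 + 5x + 15 = (8)·(x^2 + x + 3) + (16x + 10). Hence a·b ≡ 16x + 10 (mod f). (F_19[x]/(f) is a field with 19^2 = 361 elements since f is irreducible of degree 2.)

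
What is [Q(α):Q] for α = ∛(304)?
[Q(α):Q] = 3

The minimal polynomial of α is x^3 - 304, irreducible over Q since 304 is not a perfect cube (so x^3 - 304 has no rational root). Hence [Q(α):Q] = deg(m_α) = 3.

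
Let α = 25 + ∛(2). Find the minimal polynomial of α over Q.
m_α(x) = x^3 - 75x^2 + 1875x - 15627

Set β = α - 25 = ∛(2), so β^3 = 2. Then (α - 25)^3 - 2 = 0, i.e. α is a root of g(x) = (x - 25)^3 - 2 = x^3 - 75x^2 + 1875x - 15627. Since g(x) = h(x - 25) where h(x) = x^3 - 2, and h is irreducible over Q (because 2 is not a perfect cube, so h has no rational root, and a monic cubic with no rational root is irreducible), g is also irreducible (irreducibility is preserved under the substitution x → x - 25). Hence m_α(x) = x^3 - 75x^2 + 1875x - 15627.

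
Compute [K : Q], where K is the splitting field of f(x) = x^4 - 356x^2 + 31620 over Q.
[K : Q] = 4

Solving the quadratic in x^2: x^2 = (356 ± √(356^2 - 4·31620))/2 = (356 ± √256)/2 = (356 ± 16)/2, giving x^2 = 170 or x^2 = 186. So f(x) = (x^2 - 170)(x^2 - 186) and the roots of f are ±√170, ±√186. Hence the splitting field is K = Q(√170, √186). Since 170 and 186 are distinct squarefree integers > 1, their product 31620 is not a perfect square, so √186 ∉ Q(√170). By the tower law [K:Q] = [Q(√170,√186):Q(√170)] · [Q(√170):Q] = 2 · 2 = 4.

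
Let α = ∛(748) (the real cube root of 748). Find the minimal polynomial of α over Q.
m_α(x) = x^3 - 748

α satisfies α^3 = 748, so x^3 - 748 annihilates α. By the rational root test, a rational root p/q (in lowest terms) of x^3 - 748 would satisfy p^3 = 748 q^3, forcing q = 1 and p^3 = 748; but 748 is not a perfect cube, contradiction. A monic cubic over Q with no rational root is irreducible (any nontrivial factorization would include a linear factor). Hence x^3 - 748 is the minimal polynomial of α, and in particular [Q(α):Q] = 3.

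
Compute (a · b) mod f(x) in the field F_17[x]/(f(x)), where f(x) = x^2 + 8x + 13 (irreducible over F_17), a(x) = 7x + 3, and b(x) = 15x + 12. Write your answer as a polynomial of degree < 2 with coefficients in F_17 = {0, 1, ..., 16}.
a · b ≡ 3x + 14 (mod f(x))

Multiply in F_17[x]: a(x)·b(x) = (7x + 3)·(15x + 12) = 3x^2 + 10x + 2. This has degree ≥ 2, so divide by f(x) over F_17: 3x^2 + 10x + 2 = (3)·(x^2 + 8x + 13) + (3x + 14). Hence a·b ≡ 3x + 14 (mod f). (F_17[x]/(f) is a field with 17^2 = 289 elements since f is irreducible of degree 2.)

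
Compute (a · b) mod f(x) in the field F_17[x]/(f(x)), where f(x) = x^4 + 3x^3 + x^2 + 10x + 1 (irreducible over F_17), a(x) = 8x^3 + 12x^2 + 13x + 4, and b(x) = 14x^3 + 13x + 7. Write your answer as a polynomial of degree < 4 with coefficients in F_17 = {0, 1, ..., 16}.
a · b ≡ 2x^3 + 4x^2 + 8x + 13 (mod f(x))

Multiply in F_17[x]: a(x)·b(x) = (8x^3 + 12x^2 + 13x + 4)·(14x^3 + 13x + 7) = 10x^6 + 15x^5 + 14x^4 + 13x^3 + 15x^2 + 7x + 11. This has degree ≥ 4, so divide by f(x) over F_17: 10x^6 + 15x^5 + 14x^4 + 13x^3 + 15x^2 + 7x + 11 = (10x^2 + 2x + 15)·(x^4 + 3x^3 + x^2 + 10x + 1) + (2x^3 + 4x^2 + 8x + 13). Hence a·b ≡ 2x^3 + 4x^2 + 8x + 13 (mod f). (F_17[x]/(f) is a field with 17^4 = 83521 elements since f is irreducible of degree 4.)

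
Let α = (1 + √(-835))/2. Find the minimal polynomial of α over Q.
m_α(x) = x^2 - x + 209

From 2α - 1 = √(-835), squaring gives (2α - 1)^2 = -835, i.e. 4α^2 - 4α + 1 = -835, so α^2 - α + (1 + 835)/4 = 0. Since -835 ≡ 1 (mod 4), (1 + 835)/4 = 209 ∈ Z. The polynomial x^2 - x + 209 has discriminant 1 - 4·(209) = -835, which is not a perfect square in Q (d = -835 is squarefree and ≠ 1), so x^2 - x + 209 is irreducible over Q. It is the minimal polynomial of α.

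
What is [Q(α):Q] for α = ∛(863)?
[Q(α):Q] = 3

The minimal polynomial of α is x^3 - 863, irreducible over Q since 863 is not a perfect cube (so x^3 - 863 has no rational root). Hence [Q(α):Q] = deg(m_α) = 3.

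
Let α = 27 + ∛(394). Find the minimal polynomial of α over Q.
m_α(x) = x^3 - 81x^2 + 2187x - 20077

Set β = α - 27 = ∛(394), so β^3 = 394. Then (α - 27)^3 - 394 = 0, i.e. α is a root of g(x) = (x - 27)^3 - 394 = x^3 - 81x^2 + 2187x - 20077. Since g(x) = h(x - 27) where h(x) = x^3 - 394, and h is irreducible over Q (because 394 is not a perfect cube, so h has no rational root, and a monic cubic with no rational root is irreducible), g is also irreducible (irreducibility is preserved under the substitution x → x - 27). Hence m_α(x) = x^3 - 81x^2 + 2187x - 20077.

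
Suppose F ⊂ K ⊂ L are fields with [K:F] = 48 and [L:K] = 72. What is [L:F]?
[L:F] = 3456

The tower law says that for any tower of field extensions F ⊂ K ⊂ L with finite degrees, [L:F] = [L:K] · [K:F]. Here this gives [L:F] = 72 · 48 = 3456.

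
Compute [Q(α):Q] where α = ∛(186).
[Q(α):Q] = 3

The minimal polynomial of α is x^3 - 186, irreducible over Q since 186 is not a perfect cube (so x^3 - 186 has no rational root). Hence [Q(α):Q] = deg(m_α) = 3.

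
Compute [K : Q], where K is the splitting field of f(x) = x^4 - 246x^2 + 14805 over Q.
[K : Q] = 4

Solving the quadratic in x^2: x^2 = (246 ± √(246^2 - 4·14805))/2 = (246 ± √1296)/2 = (246 ± 36)/2, giving x^2 = 141 or x^2 = 105. So f(x) = (x^2 - 141)(x^2 - 105) and the roots of f are ±√141, ±√105. Hence the splitting field is K = Q(√141, √105). Since 141 and 105 are distinct squarefree integers > 1, their product 14805 is not a perfect square, so √105 ∉ Q(√141). By the tower law [K:Q] = [Q(√141,√105):Q(√141)] · [Q(√141):Q] = 2 · 2 = 4.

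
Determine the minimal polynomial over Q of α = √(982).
m_α(x) = x^2 - 982

α satisfies α^2 - 982 = 0, so x^2 - 982 annihilates α. Since d = 982 is squarefree and ≠ 1, it is not a perfect square in Q, so x^2 - 982 has no rational root and is therefore irreducible over Q (a degree-2 polynomial over a field is irreducible iff it has no root). Hence m_α(x) = x^2 - 982.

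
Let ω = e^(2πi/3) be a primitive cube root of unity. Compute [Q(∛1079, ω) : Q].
[Q(∛1079, ω) : Q] = 6

[Q(∛1079):Q] = 3 (min poly x^3 - 1079, irreducible since 1079 is not a perfect cube). [Q(ω):Q] = 2 (min poly x^2 + x + 1). Since Q(∛1079) ⊂ R and ω ∉ R, we have ω ∉ Q(∛1079), so x^2 + x + 1 remains irreducible over Q(∛1079) and [Q(∛1079, ω) : Q(∛1079)] = 2. By the tower law, [Q(∛1079, ω) : Q] = 3 · 2 = 6. (In fact Q(∛1079, ω) is the splitting field of x^3 - 1079 over Q.)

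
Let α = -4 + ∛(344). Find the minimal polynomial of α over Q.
m_α(x) = x^3 + 12x^2 + 48x - 280

Set β = α + 4 = ∛(344), so β^3 = 344. Then (α + 4)^3 - 344 = 0, i.e. α is a root of g(x) = (x + 4)^3 - 344 = x^3 + 12x^2 + 48x - 280. Since g(x) = h(x + 4) where h(x) = x^3 - 344, and h is irreducible over Q (because 344 is not a perfect cube, so h has no rational root, and a monic cubic with no rational root is irreducible), g is also irreducible (irreducibility is preserved under the substitution x → x + 4). Hence m_α(x) = x^3 + 12x^2 + 48x - 280.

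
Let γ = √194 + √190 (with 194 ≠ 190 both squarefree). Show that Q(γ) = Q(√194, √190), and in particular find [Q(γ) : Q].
[Q(γ) : Q] = 4 (equivalently, Q(γ) = Q(√194, √190))

Obviously Q(γ) ⊆ Q(√194, √190), and [Q(√194, √190):Q] = 4 (since 194, 190 are distinct squarefree integers > 1 with 36860 not a perfect square). To show equality we compute the minimal polynomial of γ. From γ = √194 + √190: γ^2 = 194 + 2√(36860) + 190 = 384 + 2√(36860), so γ^2 - 384 = 2√(36860); squaring, (γ^2 - 384)^2 = 4·36860, i.e. γ^4 - 768γ^2 + 147456 - 147440 = 0, i.e. γ^4 - 768γ^2 + 16 = 0. So γ is a root of x^4 - 768x^2 + 16. This polynomial is irreducible over Q: it has no rational root (each ±√194 ± √190 is irrational), and any factorization into two quadratics over Q would force √(36860) ∈ Q (pairing opposite roots) or √194, √190 ∈ Q (other pairings), all impossible. Hence [Q(γ):Q] = 4 = [Q(√194, √190):Q], so Q(γ) = Q(√194, √190).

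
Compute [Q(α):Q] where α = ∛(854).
[Q(α):Q] = 3

The minimal polynomial of α is x^3 - 854, irreducible over Q since 854 is not a perfect cube (so x^3 - 854 has no rational root). Hence [Q(α):Q] = deg(m_α) = 3.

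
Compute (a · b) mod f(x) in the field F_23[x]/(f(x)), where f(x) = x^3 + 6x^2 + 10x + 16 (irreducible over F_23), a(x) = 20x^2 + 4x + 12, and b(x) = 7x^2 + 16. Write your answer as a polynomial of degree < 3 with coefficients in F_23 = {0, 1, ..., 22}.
a · b ≡ 12x^2 + 10x + 5 (mod f(x))

Multiply in F_23[x]: a(x)·b(x) = (20x^2 + 4x + 12)·(7x^2 + 16) = 2x^4 + 5x^3 + 13x^2 + 18x + 8. This has degree ≥ 3, so divide by f(x) over F_23: 2x^4 + 5x^3 + 13x^2 + 18x + 8 = (2x + 16)·(x^3 + 6x^2 + 10x + 16) + (12x^2 + 10x + 5). Hence a·b ≡ 12x^2 + 10x + 5 (mod f). (F_23[x]/(f) is a field with 23^3 = 12167 elements since f is irreducible of degree 3.)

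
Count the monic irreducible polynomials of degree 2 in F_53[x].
There are 1378 monic irreducible polynomials of degree 2 over F_53

Each element of F_{53^2} that lies in no proper subfield is a root of exactly one monic irreducible of degree 2 over F_53, and each such polynomial has 2 distinct roots in F_{53^2}. By Möbius inversion the count is N_53(2) = (1/2) Σ_{d|2} μ(2/d) · 53^d = (1/2)(μ(2)·53^1 + μ(1)·53^2) = 2756/2 = 1378.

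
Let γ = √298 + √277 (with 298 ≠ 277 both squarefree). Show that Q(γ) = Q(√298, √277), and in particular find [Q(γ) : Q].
[Q(γ) : Q] = 4 (equivalently, Q(γ) = Q(√298, √277))

Obviously Q(γ) ⊆ Q(√298, √277), and [Q(√298, √277):Q] = 4 (since 298, 277 are distinct squarefree integers > 1 with 82546 not a perfect square). To show equality we compute the minimal polynomial of γ. From γ = √298 + √277: γ^2 = 298 + 2√(82546) + 277 = 575 + 2√(82546), so γ^2 - 575 = 2√(82546); squaring, (γ^2 - 575)^2 = 4·82546, i.e. γ^4 - 1150γ^2 + 330625 - 330184 = 0, i.e. γ^4 - 1150γ^2 + 441 = 0. So γ is a root of x^4 - 1150x^2 + 441. This polynomial is irreducible over Q: it has no rational root (each ±√298 ± √277 is irrational), and any factorization into two quadratics over Q would force √(82546) ∈ Q (pairing opposite roots) or √298, √277 ∈ Q (other pairings), all impossible. Hence [Q(γ):Q] = 4 = [Q(√298, √277):Q], so Q(γ) = Q(√298, √277).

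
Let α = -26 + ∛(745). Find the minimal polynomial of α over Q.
m_α(x) = x^3 + 78x^2 + 2028x + 16831

Set β = α + 26 = ∛(745), so β^3 = 745. Then (α + 26)^3 - 745 = 0, i.e. α is a root of g(x) = (x + 26)^3 - 745 = x^3 + 78x^2 + 2028x + 16831. Since g(x) = h(x + 26) where h(x) = x^3 - 745, and h is irreducible over Q (because 745 is not a perfect cube, so h has no rational root, and a monic cubic with no rational root is irreducible), g is also irreducible (irreducibility is preserved under the substitution x → x + 26). Hence m_α(x) = x^3 + 78x^2 + 2028x + 16831.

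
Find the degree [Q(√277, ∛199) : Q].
[Q(√277, ∛199) : Q] = 6

Let L = Q(√277, ∛199). Since Q(√277) ⊂ L and [Q(√277):Q] = 2, the tower law gives 2 | [L:Q]. Likewise Q(∛199) ⊂ L with [Q(∛199):Q] = 3 (because 199 is not a perfect cube), so 3 | [L:Q]. As gcd(2,3) = 1, [L:Q] is divisible by 6. Conversely L is generated over Q by √277 and ∛199, so [L:Q] ≤ 2·3 = 6. Therefore [Q(√277, ∛199) : Q] = 6.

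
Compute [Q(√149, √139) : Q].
[Q(√149, √139) : Q] = 4

[Q(√149):Q] = 2 (min poly x^2 - 149, irreducible since 149 is squarefree > 1). For the top step, suppose √139 ∈ Q(√149), say √139 = c + d√149 with c, d ∈ Q. Squaring: 139 = c^2 + 149d^2 + 2cd√149. Since √149 ∉ Q this forces 2cd = 0. If d = 0 then √139 = c ∈ Q, contradicting 139 squarefree > 1. If c = 0 then 139 = 149d^2, so 149·139 = (149d)^2 is a perfect square in Q — but 149·139 = 20711 is not a perfect square (since 149 and 139 are distinct squarefree integers). Contradiction. Hence √139 ∉ Q(√149), so x^2 - 139 stays irreducible over Q(√149) and [Q(√149, √139) : Q(√149)] = 2. By the tower law, [Q(√149, √139) : Q] = 2 · 2 = 4.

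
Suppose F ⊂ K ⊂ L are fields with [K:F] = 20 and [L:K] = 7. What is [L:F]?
[L:F] = 140

The tower law says that for any tower of field extensions F ⊂ K ⊂ L with finite degrees, [L:F] = [L:K] · [K:F]. Here this gives [L:F] = 7 · 20 = 140.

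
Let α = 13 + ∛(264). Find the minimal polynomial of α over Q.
m_α(x) = x^3 - 39x^2 + 507x - 2461

Set β = α - 13 = ∛(264), so β^3 = 264. Then (α - 13)^3 - 264 = 0, i.e. α is a root of g(x) = (x - 13)^3 - 264 = x^3 - 39x^2 + 507x - 2461. Since g(x) = h(x - 13) where h(x) = x^3 - 264, and h is irreducible over Q (because 264 is not a perfect cube, so h has no rational root, and a monic cubic with no rational root is irreducible), g is also irreducible (irreducibility is preserved under the substitution x → x - 13). Hence m_α(x) = x^3 - 39x^2 + 507x - 2461.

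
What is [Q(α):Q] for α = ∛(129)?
[Q(α):Q] = 3

The minimal polynomial of α is x^3 - 129, irreducible over Q since 129 is not a perfect cube (so x^3 - 129 has no rational root). Hence [Q(α):Q] = deg(m_α) = 3.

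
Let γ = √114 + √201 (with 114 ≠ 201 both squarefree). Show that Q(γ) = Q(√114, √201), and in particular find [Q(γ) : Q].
[Q(γ) : Q] = 4 (equivalently, Q(γ) = Q(√114, √201))

Obviously Q(γ) ⊆ Q(√114, √201), and [Q(√114, √201):Q] = 4 (since 114, 201 are distinct squarefree integers > 1 with 22914 not a perfect square). To show equality we compute the minimal polynomial of γ. From γ = √114 + √201: γ^2 = 114 + 2√(22914) + 201 = 315 + 2√(22914), so γ^2 - 315 = 2√(22914); squaring, (γ^2 - 315)^2 = 4·22914, i.e. γ^4 - 630γ^2 + 99225 - 91656 = 0, i.e. γ^4 - 630γ^2 + 7569 = 0. So γ is a root of x^4 - 630x^2 + 7569. This polynomial is irreducible over Q: it has no rational root (each ±√114 ± √201 is irrational), and any factorization into two quadratics over Q would force √(22914) ∈ Q (pairing opposite roots) or √114, √201 ∈ Q (other pairings), all impossible. Hence [Q(γ):Q] = 4 = [Q(√114, √201):Q], so Q(γ) = Q(√114, √201).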